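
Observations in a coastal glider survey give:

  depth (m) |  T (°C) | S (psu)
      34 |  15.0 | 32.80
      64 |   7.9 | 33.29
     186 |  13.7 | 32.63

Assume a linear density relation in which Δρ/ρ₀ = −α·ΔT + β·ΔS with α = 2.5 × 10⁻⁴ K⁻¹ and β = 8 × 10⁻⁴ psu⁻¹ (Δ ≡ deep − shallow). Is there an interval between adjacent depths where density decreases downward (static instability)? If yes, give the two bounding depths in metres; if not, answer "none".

Evaluate Δρ/ρ₀ = −αΔT + βΔS across each adjacent pair:
  34–64 m: −αΔT+βΔS = −(2.5 × 10⁻⁴)(-7.1)+(8 × 10⁻⁴)(+0.49) = 2.2 × 10⁻³ → stable
  64–186 m: −αΔT+βΔS = −(2.5 × 10⁻⁴)(+5.8)+(8 × 10⁻⁴)(-0.66) = -2.0 × 10⁻³ → UNSTABLE
The 64–186 m interval has Δρ < 0: lighter water underlies denser water.

64–186 m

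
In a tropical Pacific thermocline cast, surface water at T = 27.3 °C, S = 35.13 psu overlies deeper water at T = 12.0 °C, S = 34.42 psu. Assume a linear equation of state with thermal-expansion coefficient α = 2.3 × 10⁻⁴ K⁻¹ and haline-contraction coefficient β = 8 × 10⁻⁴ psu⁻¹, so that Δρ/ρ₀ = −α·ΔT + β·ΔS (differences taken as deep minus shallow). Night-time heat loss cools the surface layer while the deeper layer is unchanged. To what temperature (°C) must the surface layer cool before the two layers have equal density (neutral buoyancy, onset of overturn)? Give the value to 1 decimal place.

Neutral buoyancy requires Δρ = 0, i.e. −α(T_deep − T_surf′) + β(S_deep − S_surf) = 0.
T_surf′ = T_deep − (β/α)·ΔS = 12.0 − (8 × 10⁻⁴/2.3 × 10⁻⁴)·(-0.71) = 14.470 °C.
Cooling required: 27.3 − (14.470) = 12.830 °C.

14.5 °C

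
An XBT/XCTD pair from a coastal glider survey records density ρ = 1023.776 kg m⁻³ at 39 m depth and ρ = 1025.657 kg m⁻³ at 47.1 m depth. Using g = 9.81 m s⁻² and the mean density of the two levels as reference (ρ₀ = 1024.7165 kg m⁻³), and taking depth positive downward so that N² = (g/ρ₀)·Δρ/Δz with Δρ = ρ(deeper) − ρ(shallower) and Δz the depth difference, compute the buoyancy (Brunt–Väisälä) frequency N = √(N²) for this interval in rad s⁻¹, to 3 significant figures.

Δρ = 1025.657 − 1023.776 = 1.881 kg m⁻³ over Δz = 47.1 − 39 = 8.1 m.
N² = (9.81/1024.7165) × (1.881/8.1) = 2.2232 × 10⁻³ s⁻².
N = √(2.2232 × 10⁻³) = 0.047151 rad s⁻¹ ≈ 0.0472 rad s⁻¹.
A positive N² confirms static stability across the interval.

0.0472 rad s⁻¹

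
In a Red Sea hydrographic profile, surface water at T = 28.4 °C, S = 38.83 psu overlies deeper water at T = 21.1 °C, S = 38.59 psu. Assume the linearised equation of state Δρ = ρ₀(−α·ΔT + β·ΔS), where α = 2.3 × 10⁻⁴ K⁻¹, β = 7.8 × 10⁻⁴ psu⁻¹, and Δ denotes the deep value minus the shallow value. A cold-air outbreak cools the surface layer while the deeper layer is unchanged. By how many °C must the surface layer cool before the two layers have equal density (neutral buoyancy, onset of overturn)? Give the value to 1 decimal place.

6.5 °C

Neutral buoyancy requires Δρ = 0, i.e. −α(T_deep − T_surf′) + β(S_deep − S_surf) = 0.
T_surf′ = T_deep − (β/α)·ΔS = 21.1 − (7.8 × 10⁻⁴/2.3 × 10⁻⁴)·(-0.24) = 21.914 °C.
Cooling required: 28.4 − (21.914) = 6.486 °C.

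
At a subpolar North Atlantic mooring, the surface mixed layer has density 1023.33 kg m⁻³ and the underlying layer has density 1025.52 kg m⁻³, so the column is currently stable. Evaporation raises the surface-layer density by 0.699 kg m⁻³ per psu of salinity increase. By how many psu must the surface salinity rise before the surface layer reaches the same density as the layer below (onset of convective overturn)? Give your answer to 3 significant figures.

3.13 psu

Density deficit of the surface layer: 1025.52 − 1023.33 = 2.19 kg m⁻³.
Required change = 2.19 / 0.699 = 3.13 psu.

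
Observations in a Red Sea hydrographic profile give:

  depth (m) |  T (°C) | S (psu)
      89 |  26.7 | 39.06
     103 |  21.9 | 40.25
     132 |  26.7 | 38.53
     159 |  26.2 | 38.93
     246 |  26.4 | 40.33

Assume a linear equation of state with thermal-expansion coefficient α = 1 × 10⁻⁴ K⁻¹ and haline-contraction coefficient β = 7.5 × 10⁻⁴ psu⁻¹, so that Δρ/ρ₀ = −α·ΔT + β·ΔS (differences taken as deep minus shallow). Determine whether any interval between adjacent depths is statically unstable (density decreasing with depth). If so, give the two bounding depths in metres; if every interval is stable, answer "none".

Evaluate Δρ/ρ₀ = −αΔT + βΔS across each adjacent pair:
  89–103 m: −αΔT+βΔS = −(1 × 10⁻⁴)(-4.8)+(7.5 × 10⁻⁴)(+1.19) = 1.4 × 10⁻³ → stable
  103–132 m: −αΔT+βΔS = −(1 × 10⁻⁴)(+4.8)+(7.5 × 10⁻⁴)(-1.72) = -1.8 × 10⁻³ → UNSTABLE
  132–159 m: −αΔT+βΔS = −(1 × 10⁻⁴)(-0.5)+(7.5 × 10⁻⁴)(+0.40) = 3.5 × 10⁻⁴ → stable
  159–246 m: −αΔT+βΔS = −(1 × 10⁻⁴)(+0.2)+(7.5 × 10⁻⁴)(+1.40) = 1.0 × 10⁻³ → stable
The 103–132 m interval has Δρ < 0: lighter water underlies denser water.

103–132 m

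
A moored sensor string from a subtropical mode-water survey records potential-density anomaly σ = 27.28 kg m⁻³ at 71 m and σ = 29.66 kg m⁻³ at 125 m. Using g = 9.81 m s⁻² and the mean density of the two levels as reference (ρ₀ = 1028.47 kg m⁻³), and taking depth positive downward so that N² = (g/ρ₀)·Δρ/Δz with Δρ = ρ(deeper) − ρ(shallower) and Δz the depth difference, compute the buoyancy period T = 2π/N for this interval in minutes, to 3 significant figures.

5.11 min

Δρ = 1029.66 − 1027.28 = 2.38 kg m⁻³ over Δz = 125 − 71 = 54 m.
N² = (9.81/1028.47) × (2.38/54) = 4.2040 × 10⁻⁴ s⁻².
N = √(4.2040 × 10⁻⁴) = 0.020504 rad s⁻¹, so T = 2π/N = 306.44 s = 5.1073 min ≈ 5.11 min.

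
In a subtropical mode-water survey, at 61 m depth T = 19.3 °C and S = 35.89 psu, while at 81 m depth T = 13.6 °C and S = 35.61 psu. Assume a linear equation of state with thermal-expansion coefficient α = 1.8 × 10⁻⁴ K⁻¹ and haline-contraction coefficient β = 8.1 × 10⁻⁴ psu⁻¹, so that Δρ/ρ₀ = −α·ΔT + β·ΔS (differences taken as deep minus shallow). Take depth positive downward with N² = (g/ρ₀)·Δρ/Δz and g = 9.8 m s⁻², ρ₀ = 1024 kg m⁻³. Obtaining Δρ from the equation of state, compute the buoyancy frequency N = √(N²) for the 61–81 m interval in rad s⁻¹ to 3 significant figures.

0.0198 rad s⁻¹

ΔT = -5.7 K, ΔS = -0.28 psu (deep − shallow).
Δρ/ρ₀ = −αΔT + βΔS = 1.026 × 10⁻³ − 2.268 × 10⁻⁴ = 7.992 × 10⁻⁴, so Δρ ≈ 0.8184 kg m⁻³.
N² = (g/ρ₀)·Δρ/Δz = g·(Δρ/ρ₀)/Δz = 9.8 × 7.992 × 10⁻⁴ / 20 = 3.9161 × 10⁻⁴ s⁻².
N = √(3.9161 × 10⁻⁴) = 0.019789 rad s⁻¹ ≈ 0.0198 rad s⁻¹.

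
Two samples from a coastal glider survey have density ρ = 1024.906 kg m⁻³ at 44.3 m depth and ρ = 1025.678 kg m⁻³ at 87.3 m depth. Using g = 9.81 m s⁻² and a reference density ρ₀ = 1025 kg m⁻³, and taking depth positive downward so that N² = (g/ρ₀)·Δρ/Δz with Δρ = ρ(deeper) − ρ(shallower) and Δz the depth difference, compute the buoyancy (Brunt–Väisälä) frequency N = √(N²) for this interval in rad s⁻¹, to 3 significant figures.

0.0131 rad s⁻¹

Δρ = 1025.678 − 1024.906 = 0.772 kg m⁻³ over Δz = 87.3 − 44.3 = 43 m.
N² = (9.81/1025) × (0.772/43) = 1.7183 × 10⁻⁴ s⁻².
N = √(1.7183 × 10⁻⁴) = 0.013108 rad s⁻¹ ≈ 0.0131 rad s⁻¹.
N² > 0, so the interval is statically stable.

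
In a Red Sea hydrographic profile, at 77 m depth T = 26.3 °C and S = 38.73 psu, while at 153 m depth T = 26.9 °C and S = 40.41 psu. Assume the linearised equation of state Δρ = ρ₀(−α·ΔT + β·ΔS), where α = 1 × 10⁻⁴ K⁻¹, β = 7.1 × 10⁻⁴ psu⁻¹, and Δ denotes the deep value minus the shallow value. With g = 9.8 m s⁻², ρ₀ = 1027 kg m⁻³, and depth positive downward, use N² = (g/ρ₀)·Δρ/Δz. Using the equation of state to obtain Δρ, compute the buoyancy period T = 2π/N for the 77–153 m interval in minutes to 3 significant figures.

ΔT = +0.6 K, ΔS = +1.68 psu (deep − shallow).
Δρ/ρ₀ = −αΔT + βΔS = -6.00 × 10⁻⁵ + 1.1928 × 10⁻³ = 1.1328 × 10⁻³, so Δρ ≈ 1.163 kg m⁻³.
N² = (g/ρ₀)·Δρ/Δz = g·(Δρ/ρ₀)/Δz = 9.8 × 1.1328 × 10⁻³ / 76 = 1.4607 × 10⁻⁴ s⁻².
N = √(1.4607 × 10⁻⁴) = 0.012086 rad s⁻¹ → T = 2π/N = 519.87 s = 8.6645 min ≈ 8.66 min.

8.66 min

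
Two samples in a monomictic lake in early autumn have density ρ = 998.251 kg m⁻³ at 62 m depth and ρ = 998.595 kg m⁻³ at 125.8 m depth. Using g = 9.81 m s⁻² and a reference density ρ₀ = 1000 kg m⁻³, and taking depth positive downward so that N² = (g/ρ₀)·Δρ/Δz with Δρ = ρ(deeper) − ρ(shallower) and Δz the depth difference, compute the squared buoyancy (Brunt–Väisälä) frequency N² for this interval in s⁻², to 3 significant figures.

5.29 × 10⁻⁵ s⁻²

Δρ = 998.595 − 998.251 = 0.344 kg m⁻³ over Δz = 125.8 − 62 = 63.8 m.
N² = (9.81/1000) × (0.344/63.8) = 5.2894 × 10⁻⁵ s⁻² ≈ 5.29 × 10⁻⁵ s⁻².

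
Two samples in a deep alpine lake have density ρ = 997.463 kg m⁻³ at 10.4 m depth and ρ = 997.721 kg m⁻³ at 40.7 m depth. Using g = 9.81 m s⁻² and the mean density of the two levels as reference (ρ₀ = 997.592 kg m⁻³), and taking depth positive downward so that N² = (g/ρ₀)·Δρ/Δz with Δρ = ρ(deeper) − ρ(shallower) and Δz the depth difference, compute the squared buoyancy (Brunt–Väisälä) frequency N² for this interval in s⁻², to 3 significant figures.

Δρ = 997.721 − 997.463 = 0.258 kg m⁻³ over Δz = 40.7 − 10.4 = 30.3 m.
N² = (9.81/997.592) × (0.258/30.3) = 8.3732 × 10⁻⁵ s⁻² ≈ 8.37 × 10⁻⁵ s⁻².
N² > 0, so the interval is statically stable.

8.37 × 10⁻⁵ s⁻²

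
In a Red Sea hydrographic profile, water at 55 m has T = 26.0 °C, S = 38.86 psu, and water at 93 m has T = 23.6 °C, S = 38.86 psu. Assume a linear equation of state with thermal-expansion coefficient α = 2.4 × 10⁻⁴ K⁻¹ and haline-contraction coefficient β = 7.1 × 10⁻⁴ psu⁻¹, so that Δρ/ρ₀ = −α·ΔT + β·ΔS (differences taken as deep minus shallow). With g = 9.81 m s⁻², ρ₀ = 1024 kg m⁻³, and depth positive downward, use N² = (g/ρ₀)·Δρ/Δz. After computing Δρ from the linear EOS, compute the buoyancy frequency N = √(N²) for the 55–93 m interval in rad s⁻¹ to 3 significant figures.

0.0122 rad s⁻¹

ΔT = -2.4 K, ΔS = +0.00 psu (deep − shallow).
Δρ/ρ₀ = −αΔT + βΔS = 5.76 × 10⁻⁴ + 0 = 5.76 × 10⁻⁴, so Δρ ≈ 0.5898 kg m⁻³.
N² = (g/ρ₀)·Δρ/Δz = g·(Δρ/ρ₀)/Δz = 9.81 × 5.76 × 10⁻⁴ / 38 = 1.4870 × 10⁻⁴ s⁻².
N = √(1.4870 × 10⁻⁴) = 0.012194 rad s⁻¹ ≈ 0.0122 rad s⁻¹.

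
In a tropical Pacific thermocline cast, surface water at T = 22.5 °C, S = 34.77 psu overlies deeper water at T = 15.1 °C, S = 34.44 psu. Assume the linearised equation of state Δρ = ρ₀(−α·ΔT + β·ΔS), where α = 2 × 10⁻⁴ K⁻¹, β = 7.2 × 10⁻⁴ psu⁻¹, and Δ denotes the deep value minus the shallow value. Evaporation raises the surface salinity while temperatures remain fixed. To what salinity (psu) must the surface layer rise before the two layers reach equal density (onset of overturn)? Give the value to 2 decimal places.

Neutral buoyancy requires −α(T_deep − T_surf) + β(S_deep − S_surf′) = 0.
S_surf′ = S_deep − (α/β)·ΔT = 34.44 − (2 × 10⁻⁴/7.2 × 10⁻⁴)·(-7.4) = 36.4956 psu.
Increase required: 36.4956 − 34.77 = 1.7256 psu.

36.50 psu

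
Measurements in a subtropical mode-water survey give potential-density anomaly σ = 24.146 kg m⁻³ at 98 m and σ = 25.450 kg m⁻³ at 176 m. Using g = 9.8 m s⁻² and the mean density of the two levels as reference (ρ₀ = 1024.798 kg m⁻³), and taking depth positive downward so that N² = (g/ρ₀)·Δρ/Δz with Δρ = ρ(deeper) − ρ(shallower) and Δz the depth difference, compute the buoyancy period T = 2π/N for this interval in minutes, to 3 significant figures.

Δρ = 1025.450 − 1024.146 = 1.304 kg m⁻³ over Δz = 176 − 98 = 78 m.
N² = (9.8/1024.798) × (1.304/78) = 1.5987 × 10⁻⁴ s⁻².
N = √(1.5987 × 10⁻⁴) = 0.012644 rad s⁻¹, so T = 2π/N = 496.93 s = 8.2822 min ≈ 8.28 min.

8.28 min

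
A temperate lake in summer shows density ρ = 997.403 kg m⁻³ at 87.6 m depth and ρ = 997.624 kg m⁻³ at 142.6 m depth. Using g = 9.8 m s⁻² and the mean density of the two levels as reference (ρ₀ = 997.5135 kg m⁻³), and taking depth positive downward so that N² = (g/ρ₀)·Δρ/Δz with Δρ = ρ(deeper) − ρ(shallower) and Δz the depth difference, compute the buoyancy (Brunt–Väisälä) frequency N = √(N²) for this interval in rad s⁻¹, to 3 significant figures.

6.28 × 10⁻³ rad s⁻¹

Δρ = 997.624 − 997.403 = 0.221 kg m⁻³ over Δz = 142.6 − 87.6 = 55 m.
N² = (9.8/997.5135) × (0.221/55) = 3.9476 × 10⁻⁵ s⁻².
N = √(3.9476 × 10⁻⁵) = 6.2830 × 10⁻³ rad s⁻¹ ≈ 6.28 × 10⁻³ rad s⁻¹.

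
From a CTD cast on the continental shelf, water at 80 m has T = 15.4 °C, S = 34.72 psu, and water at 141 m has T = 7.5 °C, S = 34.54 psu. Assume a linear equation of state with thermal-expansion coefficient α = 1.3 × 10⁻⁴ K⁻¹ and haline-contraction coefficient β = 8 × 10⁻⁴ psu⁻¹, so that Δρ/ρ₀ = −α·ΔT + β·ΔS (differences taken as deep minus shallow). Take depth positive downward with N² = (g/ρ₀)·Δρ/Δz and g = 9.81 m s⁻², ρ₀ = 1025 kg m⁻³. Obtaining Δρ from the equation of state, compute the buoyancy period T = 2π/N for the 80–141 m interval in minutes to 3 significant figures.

ΔT = -7.9 K, ΔS = -0.18 psu (deep − shallow).
Δρ/ρ₀ = −αΔT + βΔS = 1.027 × 10⁻³ − 1.44 × 10⁻⁴ = 8.83 × 10⁻⁴, so Δρ ≈ 0.9051 kg m⁻³.
N² = (g/ρ₀)·Δρ/Δz = g·(Δρ/ρ₀)/Δz = 9.81 × 8.83 × 10⁻⁴ / 61 = 1.4200 × 10⁻⁴ s⁻².
N = √(1.4200 × 10⁻⁴) = 0.011916 rad s⁻¹ → T = 2π/N = 527.29 s = 8.7882 min ≈ 8.79 min.

8.79 min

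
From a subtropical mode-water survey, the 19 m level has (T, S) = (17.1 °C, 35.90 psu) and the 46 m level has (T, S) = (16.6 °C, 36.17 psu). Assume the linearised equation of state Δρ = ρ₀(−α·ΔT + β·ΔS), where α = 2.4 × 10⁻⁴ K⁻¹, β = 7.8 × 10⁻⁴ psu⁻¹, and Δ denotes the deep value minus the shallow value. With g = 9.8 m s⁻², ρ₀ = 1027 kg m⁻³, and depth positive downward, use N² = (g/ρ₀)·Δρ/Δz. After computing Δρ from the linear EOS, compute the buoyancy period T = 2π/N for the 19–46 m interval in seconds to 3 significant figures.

ΔT = -0.5 K, ΔS = +0.27 psu (deep − shallow).
Δρ/ρ₀ = −αΔT + βΔS = 1.20 × 10⁻⁴ + 2.106 × 10⁻⁴ = 3.306 × 10⁻⁴, so Δρ ≈ 0.3395 kg m⁻³.
N² = (g/ρ₀)·Δρ/Δz = g·(Δρ/ρ₀)/Δz = 9.8 × 3.306 × 10⁻⁴ / 27 = 1.2000 × 10⁻⁴ s⁻².
N = √(1.2000 × 10⁻⁴) = 0.010954 rad s⁻¹ → T = 2π/N = 573.60 s ≈ 574 s.

574 s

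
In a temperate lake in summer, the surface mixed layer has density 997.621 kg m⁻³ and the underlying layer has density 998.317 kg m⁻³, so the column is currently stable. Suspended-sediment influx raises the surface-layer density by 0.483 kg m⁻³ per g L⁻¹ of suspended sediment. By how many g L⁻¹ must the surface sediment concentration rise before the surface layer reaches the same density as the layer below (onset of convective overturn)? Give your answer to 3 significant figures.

1.44 g L⁻¹

Density deficit of the surface layer: 998.317 − 997.621 = 0.696 kg m⁻³.
Required change = 0.696 / 0.483 = 1.44 g L⁻¹.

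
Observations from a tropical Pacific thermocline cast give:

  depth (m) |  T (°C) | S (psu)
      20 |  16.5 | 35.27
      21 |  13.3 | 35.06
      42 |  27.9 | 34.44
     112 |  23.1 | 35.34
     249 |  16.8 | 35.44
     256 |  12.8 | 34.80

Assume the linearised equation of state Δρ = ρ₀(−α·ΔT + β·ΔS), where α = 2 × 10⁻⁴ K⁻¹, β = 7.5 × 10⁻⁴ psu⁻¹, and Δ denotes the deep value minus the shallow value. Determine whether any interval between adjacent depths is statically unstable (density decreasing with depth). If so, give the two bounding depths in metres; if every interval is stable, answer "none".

21–42 m

Evaluate Δρ/ρ₀ = −αΔT + βΔS across each adjacent pair:
  20–21 m: −αΔT+βΔS = −(2 × 10⁻⁴)(-3.2)+(7.5 × 10⁻⁴)(-0.21) = 4.8 × 10⁻⁴ → stable
  21–42 m: −αΔT+βΔS = −(2 × 10⁻⁴)(+14.6)+(7.5 × 10⁻⁴)(-0.62) = -3.4 × 10⁻³ → UNSTABLE
  42–112 m: −αΔT+βΔS = −(2 × 10⁻⁴)(-4.8)+(7.5 × 10⁻⁴)(+0.90) = 1.6 × 10⁻³ → stable
  112–249 m: −αΔT+βΔS = −(2 × 10⁻⁴)(-6.3)+(7.5 × 10⁻⁴)(+0.10) = 1.3 × 10⁻³ → stable
  249–256 m: −αΔT+βΔS = −(2 × 10⁻⁴)(-4.0)+(7.5 × 10⁻⁴)(-0.64) = 3.2 × 10⁻⁴ → stable
The 21–42 m interval has Δρ < 0: lighter water underlies denser water.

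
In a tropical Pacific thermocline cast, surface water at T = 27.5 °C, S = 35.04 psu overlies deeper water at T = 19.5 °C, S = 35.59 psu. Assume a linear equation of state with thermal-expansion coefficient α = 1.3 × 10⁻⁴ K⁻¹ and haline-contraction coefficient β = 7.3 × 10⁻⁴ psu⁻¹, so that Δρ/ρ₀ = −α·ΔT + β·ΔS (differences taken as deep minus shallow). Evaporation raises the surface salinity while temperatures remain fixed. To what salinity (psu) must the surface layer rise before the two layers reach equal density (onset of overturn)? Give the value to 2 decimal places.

Neutral buoyancy requires −α(T_deep − T_surf) + β(S_deep − S_surf′) = 0.
S_surf′ = S_deep − (α/β)·ΔT = 35.59 − (1.3 × 10⁻⁴/7.3 × 10⁻⁴)·(-8.0) = 37.0147 psu.
Increase required: 37.0147 − 35.04 = 1.9747 psu.

37.01 psu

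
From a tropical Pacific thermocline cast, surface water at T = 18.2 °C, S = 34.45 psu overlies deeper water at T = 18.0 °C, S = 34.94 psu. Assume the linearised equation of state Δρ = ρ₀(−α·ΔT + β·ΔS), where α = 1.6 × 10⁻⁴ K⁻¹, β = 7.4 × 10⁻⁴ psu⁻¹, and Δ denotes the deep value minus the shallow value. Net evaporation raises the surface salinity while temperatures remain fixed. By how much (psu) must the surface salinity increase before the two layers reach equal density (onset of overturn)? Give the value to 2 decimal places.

0.53 psu

Neutral buoyancy requires −α(T_deep − T_surf) + β(S_deep − S_surf′) = 0.
S_surf′ = S_deep − (α/β)·ΔT = 34.94 − (1.6 × 10⁻⁴/7.4 × 10⁻⁴)·(-0.2) = 34.9832 psu.
Increase required: 34.9832 − 34.45 = 0.5332 psu.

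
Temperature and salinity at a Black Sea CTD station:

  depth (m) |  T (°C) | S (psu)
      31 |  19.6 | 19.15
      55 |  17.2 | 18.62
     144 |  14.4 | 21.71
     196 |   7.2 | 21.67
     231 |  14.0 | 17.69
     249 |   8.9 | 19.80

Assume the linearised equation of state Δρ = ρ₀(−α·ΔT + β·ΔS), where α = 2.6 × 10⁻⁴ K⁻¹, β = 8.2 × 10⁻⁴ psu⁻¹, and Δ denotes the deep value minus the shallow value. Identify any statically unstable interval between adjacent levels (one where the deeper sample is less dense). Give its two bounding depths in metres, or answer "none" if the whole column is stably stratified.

196–231 m

Evaluate Δρ/ρ₀ = −αΔT + βΔS across each adjacent pair:
  31–55 m: −αΔT+βΔS = −(2.6 × 10⁻⁴)(-2.4)+(8.2 × 10⁻⁴)(-0.53) = 1.9 × 10⁻⁴ → stable
  55–144 m: −αΔT+βΔS = −(2.6 × 10⁻⁴)(-2.8)+(8.2 × 10⁻⁴)(+3.09) = 3.3 × 10⁻³ → stable
  144–196 m: −αΔT+βΔS = −(2.6 × 10⁻⁴)(-7.2)+(8.2 × 10⁻⁴)(-0.04) = 1.8 × 10⁻³ → stable
  196–231 m: −αΔT+βΔS = −(2.6 × 10⁻⁴)(+6.8)+(8.2 × 10⁻⁴)(-3.98) = -5.0 × 10⁻³ → UNSTABLE
  231–249 m: −αΔT+βΔS = −(2.6 × 10⁻⁴)(-5.1)+(8.2 × 10⁻⁴)(+2.11) = 3.1 × 10⁻³ → stable
The 196–231 m interval has Δρ < 0: lighter water underlies denser water.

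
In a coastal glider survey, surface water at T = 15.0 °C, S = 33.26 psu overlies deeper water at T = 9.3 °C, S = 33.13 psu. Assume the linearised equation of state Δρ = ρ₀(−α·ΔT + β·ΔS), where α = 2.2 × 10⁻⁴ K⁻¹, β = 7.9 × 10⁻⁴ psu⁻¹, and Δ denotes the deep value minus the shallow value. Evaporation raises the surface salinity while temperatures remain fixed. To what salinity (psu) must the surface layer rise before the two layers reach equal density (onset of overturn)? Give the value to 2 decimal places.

Neutral buoyancy requires −α(T_deep − T_surf) + β(S_deep − S_surf′) = 0.
S_surf′ = S_deep − (α/β)·ΔT = 33.13 − (2.2 × 10⁻⁴/7.9 × 10⁻⁴)·(-5.7) = 34.7173 psu.
Increase required: 34.7173 − 33.26 = 1.4573 psu.

34.72 psu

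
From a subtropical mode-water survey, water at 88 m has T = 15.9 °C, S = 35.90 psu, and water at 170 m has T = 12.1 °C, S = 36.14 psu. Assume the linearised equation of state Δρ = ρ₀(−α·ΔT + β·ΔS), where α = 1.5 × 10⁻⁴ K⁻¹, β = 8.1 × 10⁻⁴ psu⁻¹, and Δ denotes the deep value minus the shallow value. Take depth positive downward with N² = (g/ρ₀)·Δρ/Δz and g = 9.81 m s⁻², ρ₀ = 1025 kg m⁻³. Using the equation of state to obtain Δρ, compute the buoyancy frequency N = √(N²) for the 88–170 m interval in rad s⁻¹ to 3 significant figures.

9.56 × 10⁻³ rad s⁻¹

ΔT = -3.8 K, ΔS = +0.24 psu (deep − shallow).
Δρ/ρ₀ = −αΔT + βΔS = 5.70 × 10⁻⁴ + 1.944 × 10⁻⁴ = 7.644 × 10⁻⁴, so Δρ ≈ 0.7835 kg m⁻³.
N² = (g/ρ₀)·Δρ/Δz = g·(Δρ/ρ₀)/Δz = 9.81 × 7.644 × 10⁻⁴ / 82 = 9.1448 × 10⁻⁵ s⁻².
N = √(9.1448 × 10⁻⁵) = 9.5628 × 10⁻³ rad s⁻¹ ≈ 9.56 × 10⁻³ rad s⁻¹.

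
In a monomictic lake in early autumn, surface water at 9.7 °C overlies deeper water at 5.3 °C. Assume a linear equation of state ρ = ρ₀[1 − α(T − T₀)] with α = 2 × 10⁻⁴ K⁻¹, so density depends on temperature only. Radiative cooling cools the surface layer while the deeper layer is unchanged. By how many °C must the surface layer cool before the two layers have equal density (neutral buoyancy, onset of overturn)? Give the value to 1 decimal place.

With temperature the only control, equal density requires T_surf′ = T_deep.
T_surf′ = 5.3 °C.
Cooling required: 9.7 − 5.3 = 4.4 °C.

4.4 °C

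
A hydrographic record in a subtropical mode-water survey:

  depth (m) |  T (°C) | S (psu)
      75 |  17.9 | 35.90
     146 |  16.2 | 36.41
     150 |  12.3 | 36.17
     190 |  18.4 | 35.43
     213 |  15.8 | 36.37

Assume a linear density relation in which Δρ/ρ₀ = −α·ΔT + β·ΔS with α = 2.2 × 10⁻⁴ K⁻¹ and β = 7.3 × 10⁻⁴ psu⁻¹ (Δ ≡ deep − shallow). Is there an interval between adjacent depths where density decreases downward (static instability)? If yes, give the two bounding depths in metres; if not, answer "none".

150–190 m

Evaluate Δρ/ρ₀ = −αΔT + βΔS across each adjacent pair:
  75–146 m: −αΔT+βΔS = −(2.2 × 10⁻⁴)(-1.7)+(7.3 × 10⁻⁴)(+0.51) = 7.5 × 10⁻⁴ → stable
  146–150 m: −αΔT+βΔS = −(2.2 × 10⁻⁴)(-3.9)+(7.3 × 10⁻⁴)(-0.24) = 6.8 × 10⁻⁴ → stable
  150–190 m: −αΔT+βΔS = −(2.2 × 10⁻⁴)(+6.1)+(7.3 × 10⁻⁴)(-0.74) = -1.9 × 10⁻³ → UNSTABLE
  190–213 m: −αΔT+βΔS = −(2.2 × 10⁻⁴)(-2.6)+(7.3 × 10⁻⁴)(+0.94) = 1.3 × 10⁻³ → stable
The 150–190 m interval has Δρ < 0: lighter water underlies denser water.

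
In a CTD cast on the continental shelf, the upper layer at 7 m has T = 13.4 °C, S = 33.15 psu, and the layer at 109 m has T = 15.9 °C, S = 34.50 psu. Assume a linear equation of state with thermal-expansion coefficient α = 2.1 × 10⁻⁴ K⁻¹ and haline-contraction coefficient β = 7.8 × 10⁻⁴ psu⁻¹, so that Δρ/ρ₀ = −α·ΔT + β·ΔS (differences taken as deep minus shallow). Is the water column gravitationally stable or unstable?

ΔT = 15.9 − 13.4 = +2.5 K and ΔS = 34.50 − 33.15 = +1.35 psu (deep − shallow).
−αΔT = -5.25 × 10⁻⁴; βΔS = 1.053 × 10⁻³; sum Δρ/ρ₀ = 5.28 × 10⁻⁴.
Δρ/ρ₀ > 0, so Δρ > 0: deeper water is denser → statically stable.

stable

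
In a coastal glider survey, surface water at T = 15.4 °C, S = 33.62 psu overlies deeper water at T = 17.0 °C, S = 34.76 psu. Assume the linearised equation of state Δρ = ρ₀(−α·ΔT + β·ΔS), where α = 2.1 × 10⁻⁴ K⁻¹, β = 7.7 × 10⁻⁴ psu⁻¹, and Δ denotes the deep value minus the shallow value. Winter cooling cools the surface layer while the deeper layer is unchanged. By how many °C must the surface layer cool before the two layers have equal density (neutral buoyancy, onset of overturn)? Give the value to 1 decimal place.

2.6 °C

Neutral buoyancy requires Δρ = 0, i.e. −α(T_deep − T_surf′) + β(S_deep − S_surf) = 0.
T_surf′ = T_deep − (β/α)·ΔS = 17.0 − (7.7 × 10⁻⁴/2.1 × 10⁻⁴)·(+1.14) = 12.820 °C.
Cooling required: 15.4 − (12.820) = 2.580 °C.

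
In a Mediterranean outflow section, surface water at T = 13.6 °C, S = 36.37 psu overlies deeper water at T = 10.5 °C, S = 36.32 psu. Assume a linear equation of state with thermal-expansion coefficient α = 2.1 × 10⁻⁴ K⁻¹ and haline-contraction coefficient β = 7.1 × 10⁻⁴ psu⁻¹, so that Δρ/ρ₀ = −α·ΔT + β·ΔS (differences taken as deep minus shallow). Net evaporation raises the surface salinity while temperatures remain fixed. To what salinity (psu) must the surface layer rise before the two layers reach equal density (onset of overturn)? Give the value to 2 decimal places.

Neutral buoyancy requires −α(T_deep − T_surf) + β(S_deep − S_surf′) = 0.
S_surf′ = S_deep − (α/β)·ΔT = 36.32 − (2.1 × 10⁻⁴/7.1 × 10⁻⁴)·(-3.1) = 37.2369 psu.
Increase required: 37.2369 − 36.37 = 0.8669 psu.

37.24 psu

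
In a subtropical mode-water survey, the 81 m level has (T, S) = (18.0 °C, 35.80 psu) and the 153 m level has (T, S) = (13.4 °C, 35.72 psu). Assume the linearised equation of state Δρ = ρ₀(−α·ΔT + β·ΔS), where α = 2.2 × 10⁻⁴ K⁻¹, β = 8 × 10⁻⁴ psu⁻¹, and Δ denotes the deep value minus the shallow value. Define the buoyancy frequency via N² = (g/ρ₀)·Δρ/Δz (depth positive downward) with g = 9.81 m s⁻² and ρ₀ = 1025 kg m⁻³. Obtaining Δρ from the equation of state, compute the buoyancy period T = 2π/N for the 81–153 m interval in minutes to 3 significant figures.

9.21 min

ΔT = -4.6 K, ΔS = -0.08 psu (deep − shallow).
Δρ/ρ₀ = −αΔT + βΔS = 1.012 × 10⁻³ − 6.40 × 10⁻⁵ = 9.48 × 10⁻⁴, so Δρ ≈ 0.9717 kg m⁻³.
N² = (g/ρ₀)·Δρ/Δz = g·(Δρ/ρ₀)/Δz = 9.81 × 9.48 × 10⁻⁴ / 72 = 1.2916 × 10⁻⁴ s⁻².
N = √(1.2916 × 10⁻⁴) = 0.011365 rad s⁻¹ → T = 2π/N = 552.85 s = 9.2142 min ≈ 9.21 min.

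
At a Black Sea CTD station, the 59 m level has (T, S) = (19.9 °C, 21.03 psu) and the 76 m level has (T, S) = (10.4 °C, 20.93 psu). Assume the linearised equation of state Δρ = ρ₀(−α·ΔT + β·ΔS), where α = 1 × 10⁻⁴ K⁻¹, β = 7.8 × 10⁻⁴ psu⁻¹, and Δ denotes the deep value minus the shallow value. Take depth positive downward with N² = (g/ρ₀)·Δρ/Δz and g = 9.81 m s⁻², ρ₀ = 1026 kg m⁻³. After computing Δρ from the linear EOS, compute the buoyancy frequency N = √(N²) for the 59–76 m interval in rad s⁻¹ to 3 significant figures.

ΔT = -9.5 K, ΔS = -0.10 psu (deep − shallow).
Δρ/ρ₀ = −αΔT + βΔS = 9.50 × 10⁻⁴ − 7.80 × 10⁻⁵ = 8.72 × 10⁻⁴, so Δρ ≈ 0.8947 kg m⁻³.
N² = (g/ρ₀)·Δρ/Δz = g·(Δρ/ρ₀)/Δz = 9.81 × 8.72 × 10⁻⁴ / 17 = 5.0320 × 10⁻⁴ s⁻².
N = √(5.0320 × 10⁻⁴) = 0.022432 rad s⁻¹ ≈ 0.0224 rad s⁻¹.

0.0224 rad s⁻¹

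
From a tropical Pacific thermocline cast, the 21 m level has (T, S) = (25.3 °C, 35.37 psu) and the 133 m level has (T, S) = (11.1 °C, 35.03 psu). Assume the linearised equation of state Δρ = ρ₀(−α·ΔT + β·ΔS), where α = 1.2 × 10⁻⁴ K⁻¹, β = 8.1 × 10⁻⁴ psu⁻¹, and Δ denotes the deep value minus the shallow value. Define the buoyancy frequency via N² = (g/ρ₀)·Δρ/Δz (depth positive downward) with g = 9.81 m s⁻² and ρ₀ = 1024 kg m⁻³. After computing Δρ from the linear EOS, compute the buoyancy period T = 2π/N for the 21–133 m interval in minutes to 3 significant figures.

9.36 min

ΔT = -14.2 K, ΔS = -0.34 psu (deep − shallow).
Δρ/ρ₀ = −αΔT + βΔS = 1.704 × 10⁻³ − 2.754 × 10⁻⁴ = 1.4286 × 10⁻³, so Δρ ≈ 1.463 kg m⁻³.
N² = (g/ρ₀)·Δρ/Δz = g·(Δρ/ρ₀)/Δz = 9.81 × 1.4286 × 10⁻³ / 112 = 1.2513 × 10⁻⁴ s⁻².
N = √(1.2513 × 10⁻⁴) = 0.011186 rad s⁻¹ → T = 2π/N = 561.70 s = 9.3617 min ≈ 9.36 min.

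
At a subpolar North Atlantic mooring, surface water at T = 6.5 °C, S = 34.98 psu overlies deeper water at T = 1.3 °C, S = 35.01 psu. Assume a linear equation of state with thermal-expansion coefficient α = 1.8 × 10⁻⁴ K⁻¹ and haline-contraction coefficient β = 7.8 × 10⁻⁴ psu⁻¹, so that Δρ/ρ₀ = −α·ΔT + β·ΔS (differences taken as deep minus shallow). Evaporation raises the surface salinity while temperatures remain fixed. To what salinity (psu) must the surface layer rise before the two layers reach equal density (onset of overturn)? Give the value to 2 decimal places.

Neutral buoyancy requires −α(T_deep − T_surf) + β(S_deep − S_surf′) = 0.
S_surf′ = S_deep − (α/β)·ΔT = 35.01 − (1.8 × 10⁻⁴/7.8 × 10⁻⁴)·(-5.2) = 36.2100 psu.
Increase required: 36.2100 − 34.98 = 1.2300 psu.

36.21 psu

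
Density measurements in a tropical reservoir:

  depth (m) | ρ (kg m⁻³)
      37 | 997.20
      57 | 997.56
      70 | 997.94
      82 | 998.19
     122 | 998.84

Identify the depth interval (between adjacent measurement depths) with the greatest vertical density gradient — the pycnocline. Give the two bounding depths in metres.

57–70 m

Compute the density gradient over each adjacent pair:
  37–57 m: Δρ/Δz = 0.36/20 = 0.018 kg m⁻⁴
  57–70 m: Δρ/Δz = 0.38/13 = 0.029 kg m⁻⁴
  70–82 m: Δρ/Δz = 0.25/12 = 0.021 kg m⁻⁴
  82–122 m: Δρ/Δz = 0.65/40 = 0.016 kg m⁻⁴
The largest gradient is in the 57–70 m interval — the pycnocline.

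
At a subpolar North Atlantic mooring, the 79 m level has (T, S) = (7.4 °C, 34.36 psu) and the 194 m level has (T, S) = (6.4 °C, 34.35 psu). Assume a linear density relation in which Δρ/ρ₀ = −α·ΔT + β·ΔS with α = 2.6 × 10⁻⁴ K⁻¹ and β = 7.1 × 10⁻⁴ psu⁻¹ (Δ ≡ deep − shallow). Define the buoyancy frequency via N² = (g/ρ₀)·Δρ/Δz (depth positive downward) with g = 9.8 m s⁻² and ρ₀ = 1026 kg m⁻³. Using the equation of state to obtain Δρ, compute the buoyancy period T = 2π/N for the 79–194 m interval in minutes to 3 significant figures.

22.6 min

ΔT = -1.0 K, ΔS = -0.01 psu (deep − shallow).
Δρ/ρ₀ = −αΔT + βΔS = 2.60 × 10⁻⁴ − 7.10 × 10⁻⁶ = 2.529 × 10⁻⁴, so Δρ ≈ 0.2595 kg m⁻³.
N² = (g/ρ₀)·Δρ/Δz = g·(Δρ/ρ₀)/Δz = 9.8 × 2.529 × 10⁻⁴ / 115 = 2.1551 × 10⁻⁵ s⁻².
N = √(2.1551 × 10⁻⁵) = 4.6423 × 10⁻³ rad s⁻¹ → T = 2π/N = 1.3535 × 10³ s = 22.558 min ≈ 22.6 min.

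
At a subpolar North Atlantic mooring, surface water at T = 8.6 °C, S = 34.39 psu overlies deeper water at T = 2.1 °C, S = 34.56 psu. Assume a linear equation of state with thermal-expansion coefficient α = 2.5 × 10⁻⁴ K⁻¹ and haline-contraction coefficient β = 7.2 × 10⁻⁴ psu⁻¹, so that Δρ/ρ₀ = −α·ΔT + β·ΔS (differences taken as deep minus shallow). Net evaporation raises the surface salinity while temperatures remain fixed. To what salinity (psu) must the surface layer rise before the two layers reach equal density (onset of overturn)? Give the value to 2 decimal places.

Neutral buoyancy requires −α(T_deep − T_surf) + β(S_deep − S_surf′) = 0.
S_surf′ = S_deep − (α/β)·ΔT = 34.56 − (2.5 × 10⁻⁴/7.2 × 10⁻⁴)·(-6.5) = 36.8169 psu.
Increase required: 36.8169 − 34.39 = 2.4269 psu.

36.82 psu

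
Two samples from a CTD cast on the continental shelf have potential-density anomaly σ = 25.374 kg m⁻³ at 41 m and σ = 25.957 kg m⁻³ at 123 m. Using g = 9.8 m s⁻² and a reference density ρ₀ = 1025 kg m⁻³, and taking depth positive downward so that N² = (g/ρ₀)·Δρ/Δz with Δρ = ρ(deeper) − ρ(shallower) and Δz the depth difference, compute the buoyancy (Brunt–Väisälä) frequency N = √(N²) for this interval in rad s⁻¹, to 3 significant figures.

8.24 × 10⁻³ rad s⁻¹

Δρ = 1025.957 − 1025.374 = 0.583 kg m⁻³ over Δz = 123 − 41 = 82 m.
N² = (9.8/1025) × (0.583/82) = 6.7976 × 10⁻⁵ s⁻².
N = √(6.7976 × 10⁻⁵) = 8.2448 × 10⁻³ rad s⁻¹ ≈ 8.24 × 10⁻³ rad s⁻¹.
N² > 0, so the interval is statically stable.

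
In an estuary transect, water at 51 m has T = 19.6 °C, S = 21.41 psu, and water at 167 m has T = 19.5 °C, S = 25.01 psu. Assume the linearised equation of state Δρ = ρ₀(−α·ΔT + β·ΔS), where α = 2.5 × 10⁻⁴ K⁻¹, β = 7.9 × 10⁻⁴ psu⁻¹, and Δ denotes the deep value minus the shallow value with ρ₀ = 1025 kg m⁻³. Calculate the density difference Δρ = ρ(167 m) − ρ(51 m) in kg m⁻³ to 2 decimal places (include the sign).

ΔT = -0.1 K, ΔS = +3.60 psu (deep − shallow).
Δρ/ρ₀ = −(2.5 × 10⁻⁴)(-0.1) + (7.9 × 10⁻⁴)(+3.60) = 2.869 × 10⁻³.
Δρ = 1025 × (2.869 × 10⁻³) = +2.94 kg m⁻³.
Positive Δρ: denser below, stable.

+2.94 kg m⁻³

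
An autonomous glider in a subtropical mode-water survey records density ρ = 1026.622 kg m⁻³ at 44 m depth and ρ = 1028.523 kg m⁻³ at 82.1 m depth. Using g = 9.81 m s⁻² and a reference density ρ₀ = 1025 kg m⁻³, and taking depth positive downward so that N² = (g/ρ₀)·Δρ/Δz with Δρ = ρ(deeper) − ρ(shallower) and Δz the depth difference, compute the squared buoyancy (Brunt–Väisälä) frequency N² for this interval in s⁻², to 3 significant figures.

Δρ = 1028.523 − 1026.622 = 1.901 kg m⁻³ over Δz = 82.1 − 44 = 38.1 m.
N² = (9.81/1025) × (1.901/38.1) = 4.7753 × 10⁻⁴ s⁻² ≈ 4.78 × 10⁻⁴ s⁻².

4.78 × 10⁻⁴ s⁻²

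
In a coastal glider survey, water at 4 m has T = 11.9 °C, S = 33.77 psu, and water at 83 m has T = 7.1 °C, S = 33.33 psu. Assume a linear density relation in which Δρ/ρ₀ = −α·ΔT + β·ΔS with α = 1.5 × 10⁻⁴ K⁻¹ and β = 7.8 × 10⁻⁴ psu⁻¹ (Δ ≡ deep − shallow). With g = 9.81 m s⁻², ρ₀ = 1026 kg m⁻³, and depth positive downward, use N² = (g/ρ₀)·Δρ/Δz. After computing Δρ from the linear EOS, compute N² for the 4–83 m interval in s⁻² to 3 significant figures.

4.68 × 10⁻⁵ s⁻²

ΔT = -4.8 K, ΔS = -0.44 psu (deep − shallow).
Δρ/ρ₀ = −αΔT + βΔS = 7.20 × 10⁻⁴ − 3.432 × 10⁻⁴ = 3.768 × 10⁻⁴, so Δρ ≈ 0.3866 kg m⁻³.
N² = (g/ρ₀)·Δρ/Δz = g·(Δρ/ρ₀)/Δz = 9.81 × 3.768 × 10⁻⁴ / 79 = 4.6790 × 10⁻⁵ s⁻² ≈ 4.68 × 10⁻⁵ s⁻².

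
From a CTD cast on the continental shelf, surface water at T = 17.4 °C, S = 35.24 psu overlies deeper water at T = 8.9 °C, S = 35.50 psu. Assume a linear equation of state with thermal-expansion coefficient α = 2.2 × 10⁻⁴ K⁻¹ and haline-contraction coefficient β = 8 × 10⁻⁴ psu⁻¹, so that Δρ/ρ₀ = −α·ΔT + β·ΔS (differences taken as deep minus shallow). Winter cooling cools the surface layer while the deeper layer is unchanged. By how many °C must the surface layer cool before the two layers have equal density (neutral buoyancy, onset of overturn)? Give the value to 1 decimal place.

9.4 °C

Neutral buoyancy requires Δρ = 0, i.e. −α(T_deep − T_surf′) + β(S_deep − S_surf) = 0.
T_surf′ = T_deep − (β/α)·ΔS = 8.9 − (8 × 10⁻⁴/2.2 × 10⁻⁴)·(+0.26) = 7.955 °C.
Cooling required: 17.4 − (7.955) = 9.445 °C.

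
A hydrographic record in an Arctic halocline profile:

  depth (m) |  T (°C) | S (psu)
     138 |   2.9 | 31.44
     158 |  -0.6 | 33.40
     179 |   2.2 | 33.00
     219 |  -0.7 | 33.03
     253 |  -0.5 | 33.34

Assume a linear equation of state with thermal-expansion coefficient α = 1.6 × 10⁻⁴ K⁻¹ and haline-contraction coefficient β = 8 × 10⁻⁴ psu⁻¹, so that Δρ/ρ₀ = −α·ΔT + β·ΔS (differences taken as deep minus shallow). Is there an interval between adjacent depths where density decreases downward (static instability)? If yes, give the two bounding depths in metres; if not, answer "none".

Evaluate Δρ/ρ₀ = −αΔT + βΔS across each adjacent pair:
  138–158 m: −αΔT+βΔS = −(1.6 × 10⁻⁴)(-3.5)+(8 × 10⁻⁴)(+1.96) = 2.1 × 10⁻³ → stable
  158–179 m: −αΔT+βΔS = −(1.6 × 10⁻⁴)(+2.8)+(8 × 10⁻⁴)(-0.40) = -7.7 × 10⁻⁴ → UNSTABLE
  179–219 m: −αΔT+βΔS = −(1.6 × 10⁻⁴)(-2.9)+(8 × 10⁻⁴)(+0.03) = 4.9 × 10⁻⁴ → stable
  219–253 m: −αΔT+βΔS = −(1.6 × 10⁻⁴)(+0.2)+(8 × 10⁻⁴)(+0.31) = 2.2 × 10⁻⁴ → stable
The 158–179 m interval has Δρ < 0: lighter water underlies denser water.

158–179 m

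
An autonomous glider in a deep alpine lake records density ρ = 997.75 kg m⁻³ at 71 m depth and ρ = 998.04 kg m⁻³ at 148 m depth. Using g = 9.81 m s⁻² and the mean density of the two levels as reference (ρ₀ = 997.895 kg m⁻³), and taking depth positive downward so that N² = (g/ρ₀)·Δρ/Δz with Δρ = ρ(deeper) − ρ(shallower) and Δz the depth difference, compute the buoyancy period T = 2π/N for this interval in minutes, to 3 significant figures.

Δρ = 998.04 − 997.75 = 0.29 kg m⁻³ over Δz = 148 − 71 = 77 m.
N² = (9.81/997.895) × (0.29/77) = 3.7025 × 10⁻⁵ s⁻².
N = √(3.7025 × 10⁻⁵) = 6.0848 × 10⁻³ rad s⁻¹, so T = 2π/N = 1.0326 × 10³ s = 17.210 min ≈ 17.2 min.

17.2 min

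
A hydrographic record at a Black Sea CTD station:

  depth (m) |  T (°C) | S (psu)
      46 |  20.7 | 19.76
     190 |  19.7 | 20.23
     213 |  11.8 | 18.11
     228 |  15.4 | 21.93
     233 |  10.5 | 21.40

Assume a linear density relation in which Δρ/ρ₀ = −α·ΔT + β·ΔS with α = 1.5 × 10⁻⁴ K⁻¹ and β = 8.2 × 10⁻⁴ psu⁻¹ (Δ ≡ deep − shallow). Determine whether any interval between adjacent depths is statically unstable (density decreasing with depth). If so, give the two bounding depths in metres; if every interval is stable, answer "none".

Evaluate Δρ/ρ₀ = −αΔT + βΔS across each adjacent pair:
  46–190 m: −αΔT+βΔS = −(1.5 × 10⁻⁴)(-1.0)+(8.2 × 10⁻⁴)(+0.47) = 5.4 × 10⁻⁴ → stable
  190–213 m: −αΔT+βΔS = −(1.5 × 10⁻⁴)(-7.9)+(8.2 × 10⁻⁴)(-2.12) = -5.5 × 10⁻⁴ → UNSTABLE
  213–228 m: −αΔT+βΔS = −(1.5 × 10⁻⁴)(+3.6)+(8.2 × 10⁻⁴)(+3.82) = 2.6 × 10⁻³ → stable
  228–233 m: −αΔT+βΔS = −(1.5 × 10⁻⁴)(-4.9)+(8.2 × 10⁻⁴)(-0.53) = 3.0 × 10⁻⁴ → stable
The 190–213 m interval has Δρ < 0: lighter water underlies denser water.

190–213 m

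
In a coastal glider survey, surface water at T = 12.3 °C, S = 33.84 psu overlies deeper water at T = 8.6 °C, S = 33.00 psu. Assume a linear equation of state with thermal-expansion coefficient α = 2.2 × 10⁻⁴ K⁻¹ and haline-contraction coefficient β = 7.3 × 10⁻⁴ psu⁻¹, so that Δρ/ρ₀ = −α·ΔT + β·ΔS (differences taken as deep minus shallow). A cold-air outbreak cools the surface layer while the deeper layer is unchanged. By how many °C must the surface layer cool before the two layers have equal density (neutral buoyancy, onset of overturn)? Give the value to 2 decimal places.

0.91 °C

Neutral buoyancy requires Δρ = 0, i.e. −α(T_deep − T_surf′) + β(S_deep − S_surf) = 0.
T_surf′ = T_deep − (β/α)·ΔS = 8.6 − (7.3 × 10⁻⁴/2.2 × 10⁻⁴)·(-0.84) = 11.3873 °C.
Cooling required: 12.3 − (11.3873) = 0.9127 °C.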